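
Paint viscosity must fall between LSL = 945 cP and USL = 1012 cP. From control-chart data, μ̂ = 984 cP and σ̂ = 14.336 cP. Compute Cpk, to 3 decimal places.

Cpu = (USL − μ̂) / (3σ̂) = (1012 − 984) / (3 × 14.336) = 0.6510; Cpl = (μ̂ − LSL) / (3σ̂) = (984 − 945) / (3 × 14.336) = 0.9068; Cpk = min(Cpu, Cpl) = 0.6510

0.651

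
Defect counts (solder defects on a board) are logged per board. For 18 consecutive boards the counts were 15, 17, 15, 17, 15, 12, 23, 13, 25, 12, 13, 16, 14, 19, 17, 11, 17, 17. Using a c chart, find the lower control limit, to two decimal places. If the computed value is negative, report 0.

4.00

c̄ = (15 + 17 + 15 + 17 + 15 + 12 + 23 + 13 + 25 + 12 + 13 + 16 + 14 + 19 + 17 + 11 + 17 + 17) / 18 = 288 / 18 = 16.0000
LCL = c̄ − 3√c̄ = 16.0000 − 3 × 4.0000 = 4.0000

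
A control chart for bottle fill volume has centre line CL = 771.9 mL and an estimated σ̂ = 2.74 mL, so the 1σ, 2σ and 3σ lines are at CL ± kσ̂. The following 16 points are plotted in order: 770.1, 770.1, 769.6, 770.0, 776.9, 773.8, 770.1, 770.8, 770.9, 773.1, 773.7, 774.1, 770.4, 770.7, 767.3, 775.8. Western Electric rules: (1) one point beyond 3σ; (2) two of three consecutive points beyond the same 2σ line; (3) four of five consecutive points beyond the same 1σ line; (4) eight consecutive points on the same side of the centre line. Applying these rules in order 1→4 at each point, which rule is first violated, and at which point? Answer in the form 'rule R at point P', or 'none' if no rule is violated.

none

Zone of each point (C = within 1σ̂, B = 1σ̂–2σ̂, A = 2σ̂–3σ̂, * = beyond 3σ̂; sign = side of CL): 1:-C, 2:-C, 3:-C, 4:-C, 5:+B, 6:+C, 7:-C, 8:-C, 9:-C, 10:+C, 11:+C, 12:+C, 13:-C, 14:-C, 15:-B, 16:+B
No rule fires across all 16 points.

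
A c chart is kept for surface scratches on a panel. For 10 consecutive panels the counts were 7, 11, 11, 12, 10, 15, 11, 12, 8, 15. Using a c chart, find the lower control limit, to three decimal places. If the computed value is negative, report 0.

1.160

c̄ = (7 + 11 + 11 + 12 + 10 + 15 + 11 + 12 + 8 + 15) / 10 = 112 / 10 = 11.2000
LCL = c̄ − 3√c̄ = 11.2000 − 3 × 3.3466 = 1.1601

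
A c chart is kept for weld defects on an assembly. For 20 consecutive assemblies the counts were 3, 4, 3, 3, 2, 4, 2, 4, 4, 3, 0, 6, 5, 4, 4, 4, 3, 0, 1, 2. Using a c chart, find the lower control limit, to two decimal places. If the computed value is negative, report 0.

0.00

c̄ = (3 + 4 + 3 + 3 + 2 + 4 + 2 + 4 + 4 + 3 + 0 + 6 + 5 + 4 + 4 + 4 + 3 + 0 + 1 + 2) / 20 = 61 / 20 = 3.0500
LCL = c̄ − 3√c̄ = 3.0500 − 3 × 1.7464 = -2.1893 → 0 (cannot be negative)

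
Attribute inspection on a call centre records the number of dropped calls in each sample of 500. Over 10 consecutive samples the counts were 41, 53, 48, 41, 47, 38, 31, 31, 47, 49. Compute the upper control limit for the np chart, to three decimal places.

p̄ = Σdᵢ / (k·n) = 426 / (10 × 500) = 0.08520
UCL = np̄ + 3·√(np̄(1−p̄)) = 42.6000 + 3 × √(42.6000×0.91480) = 42.6000 + 3 × 6.2426 = 61.3279

61.328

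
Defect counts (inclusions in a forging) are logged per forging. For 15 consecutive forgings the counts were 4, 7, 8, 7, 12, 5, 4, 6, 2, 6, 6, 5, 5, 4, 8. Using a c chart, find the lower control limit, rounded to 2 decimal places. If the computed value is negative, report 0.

0.00

c̄ = (4 + 7 + 8 + 7 + 12 + 5 + 4 + 6 + 2 + 6 + 6 + 5 + 5 + 4 + 8) / 15 = 89 / 15 = 5.9333
LCL = c̄ − 3√c̄ = 5.9333 − 3 × 2.4358 = -1.3742 → 0 (cannot be negative)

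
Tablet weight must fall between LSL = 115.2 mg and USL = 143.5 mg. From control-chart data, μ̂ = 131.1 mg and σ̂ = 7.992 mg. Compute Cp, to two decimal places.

Cp = (USL − LSL) / (6σ̂) = (143.5 − 115.2) / (6 × 7.992) = 28.3000 / 47.9520 = 0.5902

0.59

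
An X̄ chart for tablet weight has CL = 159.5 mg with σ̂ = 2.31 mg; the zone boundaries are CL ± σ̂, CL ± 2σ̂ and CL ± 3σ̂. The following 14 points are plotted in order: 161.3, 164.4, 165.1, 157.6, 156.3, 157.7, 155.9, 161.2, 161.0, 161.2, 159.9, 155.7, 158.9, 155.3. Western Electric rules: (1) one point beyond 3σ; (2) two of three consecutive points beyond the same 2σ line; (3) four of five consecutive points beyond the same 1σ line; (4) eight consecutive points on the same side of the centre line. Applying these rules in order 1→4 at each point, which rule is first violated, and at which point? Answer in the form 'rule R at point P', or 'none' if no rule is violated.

Zone of each point (C = within 1σ̂, B = 1σ̂–2σ̂, A = 2σ̂–3σ̂, * = beyond 3σ̂; sign = side of CL): 1:+C, 2:+A, 3:+A, 4:-C, 5:-B, 6:-C, 7:-B, 8:+C, 9:+C, 10:+C, 11:+C, 12:-B, 13:-C, 14:-B
Rule 2 (two of three consecutive points beyond the same 2σ limit) is satisfied at point 3.

rule 2 at point 3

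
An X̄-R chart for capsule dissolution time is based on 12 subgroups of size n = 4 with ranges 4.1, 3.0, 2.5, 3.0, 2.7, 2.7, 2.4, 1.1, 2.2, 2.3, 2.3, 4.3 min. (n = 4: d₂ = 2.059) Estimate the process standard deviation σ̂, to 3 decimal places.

1.319

R̄ = (4.1 + 3.0 + 2.5 + 3.0 + 2.7 + 2.7 + 2.4 + 1.1 + 2.2 + 2.3 + 2.3 + 4.3) / 12 = 2.7167
σ̂ = R̄ / d₂ = 2.7167 / 2.059 = 1.3194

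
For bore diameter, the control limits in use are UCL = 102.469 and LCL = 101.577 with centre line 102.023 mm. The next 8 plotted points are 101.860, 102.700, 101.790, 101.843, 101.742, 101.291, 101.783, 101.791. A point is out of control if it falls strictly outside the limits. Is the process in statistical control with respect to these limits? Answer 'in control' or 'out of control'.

out of control

Compare each point to [101.577, 102.469]: sample 2 = 102.700 > UCL; sample 6 = 101.291 < LCL.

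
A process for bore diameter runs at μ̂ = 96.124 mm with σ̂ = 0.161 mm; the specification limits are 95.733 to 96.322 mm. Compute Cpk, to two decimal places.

0.41

Cpu = (USL − μ̂) / (3σ̂) = (96.322 − 96.124) / (3 × 0.161) = 0.4099; Cpl = (μ̂ − LSL) / (3σ̂) = (96.124 − 95.733) / (3 × 0.161) = 0.8095; Cpk = min(Cpu, Cpl) = 0.4099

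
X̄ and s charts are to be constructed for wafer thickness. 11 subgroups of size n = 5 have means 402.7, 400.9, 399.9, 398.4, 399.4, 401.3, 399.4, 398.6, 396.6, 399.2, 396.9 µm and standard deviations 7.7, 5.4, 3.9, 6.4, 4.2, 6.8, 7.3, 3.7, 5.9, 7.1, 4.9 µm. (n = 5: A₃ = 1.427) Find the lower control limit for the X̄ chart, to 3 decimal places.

391.179

X̄̄ = (402.7 + 400.9 + 399.9 + 398.4 + 399.4 + 401.3 + 399.4 + 398.6 + 396.6 + 399.2 + 396.9) / 11 = 399.3909
s̄ = (7.7 + 5.4 + 3.9 + 6.4 + 4.2 + 6.8 + 7.3 + 3.7 + 5.9 + 7.1 + 4.9) / 11 = 5.7545
LCL = X̄̄ − A₃·s̄ = 399.3909 − 1.427 × 5.7545 = 391.1792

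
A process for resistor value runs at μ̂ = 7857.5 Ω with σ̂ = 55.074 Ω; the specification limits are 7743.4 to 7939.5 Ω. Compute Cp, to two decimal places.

Cp = (USL − LSL) / (6σ̂) = (7939.5 − 7743.4) / (6 × 55.074) = 196.1000 / 330.4440 = 0.5934

0.59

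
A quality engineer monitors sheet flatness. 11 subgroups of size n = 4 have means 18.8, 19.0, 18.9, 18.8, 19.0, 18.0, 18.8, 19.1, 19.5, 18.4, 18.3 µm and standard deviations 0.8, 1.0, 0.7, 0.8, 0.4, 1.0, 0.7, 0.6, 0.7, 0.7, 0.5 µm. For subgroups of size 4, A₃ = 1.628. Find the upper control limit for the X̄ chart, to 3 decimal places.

X̄̄ = (18.8 + 19.0 + 18.9 + 18.8 + 19.0 + 18.0 + 18.8 + 19.1 + 19.5 + 18.4 + 18.3) / 11 = 18.7818
s̄ = (0.8 + 1.0 + 0.7 + 0.8 + 0.4 + 1.0 + 0.7 + 0.6 + 0.7 + 0.7 + 0.5) / 11 = 0.7182
UCL = X̄̄ + A₃·s̄ = 18.7818 + 1.628 × 0.7182 = 19.9510

19.951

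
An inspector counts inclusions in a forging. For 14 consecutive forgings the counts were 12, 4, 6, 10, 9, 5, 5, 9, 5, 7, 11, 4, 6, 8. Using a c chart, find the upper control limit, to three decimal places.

15.272

c̄ = (12 + 4 + 6 + 10 + 9 + 5 + 5 + 9 + 5 + 7 + 11 + 4 + 6 + 8) / 14 = 101 / 14 = 7.2143
UCL = c̄ + 3√c̄ = 7.2143 + 3 × √7.2143 = 7.2143 + 3 × 2.6859 = 15.2721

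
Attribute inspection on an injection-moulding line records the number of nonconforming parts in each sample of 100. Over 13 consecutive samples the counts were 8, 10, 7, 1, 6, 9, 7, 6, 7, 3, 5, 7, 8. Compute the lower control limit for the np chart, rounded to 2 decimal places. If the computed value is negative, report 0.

p̄ = Σdᵢ / (k·n) = 84 / (13 × 100) = 0.06462
LCL = np̄ − 3·√(np̄(1−p̄)) = 6.4615 − 3 × 2.4585 = -0.9138 → 0 (negative, so LCL = 0)

0.00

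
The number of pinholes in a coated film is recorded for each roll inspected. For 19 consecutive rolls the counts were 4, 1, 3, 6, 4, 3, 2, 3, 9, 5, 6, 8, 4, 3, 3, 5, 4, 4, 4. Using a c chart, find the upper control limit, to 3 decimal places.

10.457

c̄ = (4 + 1 + 3 + 6 + 4 + 3 + 2 + 3 + 9 + 5 + 6 + 8 + 4 + 3 + 3 + 5 + 4 + 4 + 4) / 19 = 81 / 19 = 4.2632
UCL = c̄ + 3√c̄ = 4.2632 + 3 × √4.2632 = 4.2632 + 3 × 2.0647 = 10.4574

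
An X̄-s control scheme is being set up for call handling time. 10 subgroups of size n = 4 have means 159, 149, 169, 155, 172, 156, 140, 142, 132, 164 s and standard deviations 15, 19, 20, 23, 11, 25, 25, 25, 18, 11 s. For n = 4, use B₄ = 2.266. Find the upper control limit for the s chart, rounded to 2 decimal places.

43.51

s̄ = (15 + 19 + 20 + 23 + 11 + 25 + 25 + 25 + 18 + 11) / 10 = 19.2000
UCL_s = B₄·s̄ = 2.266 × 19.2000 = 43.5072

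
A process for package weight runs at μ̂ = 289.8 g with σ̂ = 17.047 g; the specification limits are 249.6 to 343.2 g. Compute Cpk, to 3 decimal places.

0.786

Cpu = (USL − μ̂) / (3σ̂) = (343.2 − 289.8) / (3 × 17.047) = 1.0442; Cpl = (μ̂ − LSL) / (3σ̂) = (289.8 − 249.6) / (3 × 17.047) = 0.7861; Cpk = min(Cpu, Cpl) = 0.7861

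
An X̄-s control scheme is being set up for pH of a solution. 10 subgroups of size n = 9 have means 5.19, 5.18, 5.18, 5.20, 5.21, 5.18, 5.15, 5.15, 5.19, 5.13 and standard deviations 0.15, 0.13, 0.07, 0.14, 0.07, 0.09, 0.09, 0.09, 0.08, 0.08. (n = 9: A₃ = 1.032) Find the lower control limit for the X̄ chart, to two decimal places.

5.07

X̄̄ = (5.19 + 5.18 + 5.18 + 5.20 + 5.21 + 5.18 + 5.15 + 5.15 + 5.19 + 5.13) / 10 = 5.1760
s̄ = (0.15 + 0.13 + 0.07 + 0.14 + 0.07 + 0.09 + 0.09 + 0.09 + 0.08 + 0.08) / 10 = 0.0990
LCL = X̄̄ − A₃·s̄ = 5.1760 − 1.032 × 0.0990 = 5.0738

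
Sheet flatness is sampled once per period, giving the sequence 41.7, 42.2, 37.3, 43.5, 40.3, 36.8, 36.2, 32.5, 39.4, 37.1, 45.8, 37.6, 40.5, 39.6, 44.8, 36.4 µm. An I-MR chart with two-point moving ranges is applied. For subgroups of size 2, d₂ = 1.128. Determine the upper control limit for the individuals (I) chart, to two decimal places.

51.20

X̄ = (41.7 + 42.2 + 37.3 + 43.5 + 40.3 + 36.8 + 36.2 + 32.5 + 39.4 + 37.1 + 45.8 + 37.6 + 40.5 + 39.6 + 44.8 + 36.4) / 16 = 39.4813
Moving ranges: 0.5, 4.9, 6.2, 3.2, 3.5, 0.6, 3.7, 6.9, 2.3, 8.7, 8.2, 2.9, 0.9, 5.2, 8.4; M̄R̄ = 66.1000 / 15 = 4.4067
UCL = X̄ + 3·M̄R̄/d₂ = 39.4813 + 3 × 4.4067 / 1.128 = 51.2011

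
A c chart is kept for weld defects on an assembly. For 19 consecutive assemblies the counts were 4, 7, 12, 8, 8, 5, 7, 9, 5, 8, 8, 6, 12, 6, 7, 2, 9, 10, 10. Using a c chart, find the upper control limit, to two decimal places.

15.76

c̄ = (4 + 7 + 12 + 8 + 8 + 5 + 7 + 9 + 5 + 8 + 8 + 6 + 12 + 6 + 7 + 2 + 9 + 10 + 10) / 19 = 143 / 19 = 7.5263
UCL = c̄ + 3√c̄ = 7.5263 + 3 × √7.5263 = 7.5263 + 3 × 2.7434 = 15.7566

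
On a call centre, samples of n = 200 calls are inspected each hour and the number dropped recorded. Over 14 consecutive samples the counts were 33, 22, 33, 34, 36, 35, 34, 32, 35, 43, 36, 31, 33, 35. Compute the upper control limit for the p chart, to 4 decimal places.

p̄ = Σdᵢ / (k·n) = 472 / (14 × 200) = 0.16857
UCL = p̄ + 3·√(p̄(1−p̄)/n) = 0.16857 + 3 × √(0.16857×0.83143/200) = 0.16857 + 3 × 0.02647 = 0.24799

0.2480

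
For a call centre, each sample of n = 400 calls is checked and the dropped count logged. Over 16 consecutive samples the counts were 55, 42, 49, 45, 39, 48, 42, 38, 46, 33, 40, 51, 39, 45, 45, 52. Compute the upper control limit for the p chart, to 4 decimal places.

p̄ = Σdᵢ / (k·n) = 709 / (16 × 400) = 0.11078
UCL = p̄ + 3·√(p̄(1−p̄)/n) = 0.11078 + 3 × √(0.11078×0.88922/400) = 0.11078 + 3 × 0.01569 = 0.15786

0.1579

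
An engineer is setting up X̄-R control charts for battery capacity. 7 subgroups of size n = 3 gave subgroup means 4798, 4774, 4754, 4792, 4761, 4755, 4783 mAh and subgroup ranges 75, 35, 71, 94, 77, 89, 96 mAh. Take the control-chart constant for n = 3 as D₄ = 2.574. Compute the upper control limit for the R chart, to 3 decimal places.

197.463

R̄ = (75 + 35 + 71 + 94 + 77 + 89 + 96) / 7 = 537.0000 / 7 = 76.7143
UCL_R = D₄·R̄ = 2.574 × 76.7143 = 197.4626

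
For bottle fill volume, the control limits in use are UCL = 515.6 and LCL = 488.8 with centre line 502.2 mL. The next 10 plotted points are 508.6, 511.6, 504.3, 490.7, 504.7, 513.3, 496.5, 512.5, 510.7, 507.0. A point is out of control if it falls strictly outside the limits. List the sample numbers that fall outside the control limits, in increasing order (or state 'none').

All 10 points lie within [488.8, 515.6].

none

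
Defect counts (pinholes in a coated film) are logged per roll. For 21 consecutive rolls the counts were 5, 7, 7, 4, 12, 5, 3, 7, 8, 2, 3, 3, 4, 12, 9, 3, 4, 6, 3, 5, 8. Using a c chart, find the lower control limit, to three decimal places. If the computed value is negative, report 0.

c̄ = (5 + 7 + 7 + 4 + 12 + 5 + 3 + 7 + 8 + 2 + 3 + 3 + 4 + 12 + 9 + 3 + 4 + 6 + 3 + 5 + 8) / 21 = 120 / 21 = 5.7143
LCL = c̄ − 3√c̄ = 5.7143 − 3 × 2.3905 = -1.4571 → 0 (cannot be negative)

0.000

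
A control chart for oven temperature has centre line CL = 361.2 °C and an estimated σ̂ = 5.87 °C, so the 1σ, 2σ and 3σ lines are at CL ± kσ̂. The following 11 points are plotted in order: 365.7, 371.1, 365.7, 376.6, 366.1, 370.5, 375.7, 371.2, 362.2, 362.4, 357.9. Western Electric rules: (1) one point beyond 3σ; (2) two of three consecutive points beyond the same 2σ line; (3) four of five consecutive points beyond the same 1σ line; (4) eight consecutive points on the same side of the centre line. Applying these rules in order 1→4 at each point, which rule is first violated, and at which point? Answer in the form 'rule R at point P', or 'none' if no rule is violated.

rule 3 at point 8

Zone of each point (C = within 1σ̂, B = 1σ̂–2σ̂, A = 2σ̂–3σ̂, * = beyond 3σ̂; sign = side of CL): 1:+C, 2:+B, 3:+C, 4:+A, 5:+C, 6:+B, 7:+A, 8:+B, 9:+C, 10:+C, 11:-C
Rule 3 (four of five consecutive points beyond the same 1σ limit) is satisfied at point 8.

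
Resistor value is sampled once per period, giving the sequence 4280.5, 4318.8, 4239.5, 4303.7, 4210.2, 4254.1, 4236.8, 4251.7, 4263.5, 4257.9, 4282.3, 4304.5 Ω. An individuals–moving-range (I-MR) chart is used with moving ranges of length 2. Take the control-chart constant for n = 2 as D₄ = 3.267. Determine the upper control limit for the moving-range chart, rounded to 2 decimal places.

123.37

Moving ranges: 38.3, 79.3, 64.2, 93.5, 43.9, 17.3, 14.9, 11.8, 5.6, 24.4, 22.2; M̄R̄ = 415.4000 / 11 = 37.7636
UCL_MR = D₄·M̄R̄ = 3.267 × 37.7636 = 123.3738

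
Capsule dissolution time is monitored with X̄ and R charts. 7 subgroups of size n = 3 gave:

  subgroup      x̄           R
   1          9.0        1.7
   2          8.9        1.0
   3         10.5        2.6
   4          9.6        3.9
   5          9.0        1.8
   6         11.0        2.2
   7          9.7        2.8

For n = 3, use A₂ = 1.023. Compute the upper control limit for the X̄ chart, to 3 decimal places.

X̄̄ = (9.0 + 8.9 + 10.5 + 9.6 + 9.0 + 11.0 + 9.7) / 7 = 67.7000 / 7 = 9.6714
R̄ = (1.7 + 1.0 + 2.6 + 3.9 + 1.8 + 2.2 + 2.8) / 7 = 16.0000 / 7 = 2.2857
UCL = X̄̄ + A₂·R̄ = 9.6714 + 1.023 × 2.2857 = 12.0097

12.010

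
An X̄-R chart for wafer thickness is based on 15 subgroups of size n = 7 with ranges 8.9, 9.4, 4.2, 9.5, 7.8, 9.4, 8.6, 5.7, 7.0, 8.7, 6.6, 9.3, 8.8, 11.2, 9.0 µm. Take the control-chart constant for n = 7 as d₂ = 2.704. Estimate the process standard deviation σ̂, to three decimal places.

3.060

R̄ = (8.9 + 9.4 + 4.2 + 9.5 + 7.8 + 9.4 + 8.6 + 5.7 + 7.0 + 8.7 + 6.6 + 9.3 + 8.8 + 11.2 + 9.0) / 15 = 8.2733
σ̂ = R̄ / d₂ = 8.2733 / 2.704 = 3.0597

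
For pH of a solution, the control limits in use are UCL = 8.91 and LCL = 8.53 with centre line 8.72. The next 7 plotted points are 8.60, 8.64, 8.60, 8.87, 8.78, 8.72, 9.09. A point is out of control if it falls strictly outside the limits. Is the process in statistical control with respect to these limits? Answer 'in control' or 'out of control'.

Compare each point to [8.53, 8.91]: sample 7 = 9.09 > UCL.

out of control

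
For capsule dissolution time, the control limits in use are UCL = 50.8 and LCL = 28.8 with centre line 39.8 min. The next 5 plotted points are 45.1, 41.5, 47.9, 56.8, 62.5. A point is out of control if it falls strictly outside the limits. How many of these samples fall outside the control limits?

Compare each point to [28.8, 50.8]: sample 4 = 56.8 > UCL; sample 5 = 62.5 > UCL.

2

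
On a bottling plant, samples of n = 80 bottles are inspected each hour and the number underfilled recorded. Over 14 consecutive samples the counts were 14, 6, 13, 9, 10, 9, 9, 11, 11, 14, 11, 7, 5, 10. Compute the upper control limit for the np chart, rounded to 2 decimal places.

p̄ = Σdᵢ / (k·n) = 139 / (14 × 80) = 0.12411
UCL = np̄ + 3·√(np̄(1−p̄)) = 9.9286 + 3 × √(9.9286×0.87589) = 9.9286 + 3 × 2.9490 = 18.7755

18.78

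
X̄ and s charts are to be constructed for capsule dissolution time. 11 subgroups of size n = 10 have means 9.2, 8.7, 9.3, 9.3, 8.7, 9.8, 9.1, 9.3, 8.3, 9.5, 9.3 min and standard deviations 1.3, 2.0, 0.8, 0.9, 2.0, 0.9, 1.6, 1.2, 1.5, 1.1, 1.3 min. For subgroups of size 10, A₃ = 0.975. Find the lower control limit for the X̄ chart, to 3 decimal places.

7.842

X̄̄ = (9.2 + 8.7 + 9.3 + 9.3 + 8.7 + 9.8 + 9.1 + 9.3 + 8.3 + 9.5 + 9.3) / 11 = 9.1364
s̄ = (1.3 + 2.0 + 0.8 + 0.9 + 2.0 + 0.9 + 1.6 + 1.2 + 1.5 + 1.1 + 1.3) / 11 = 1.3273
LCL = X̄̄ − A₃·s̄ = 9.1364 − 0.975 × 1.3273 = 7.8423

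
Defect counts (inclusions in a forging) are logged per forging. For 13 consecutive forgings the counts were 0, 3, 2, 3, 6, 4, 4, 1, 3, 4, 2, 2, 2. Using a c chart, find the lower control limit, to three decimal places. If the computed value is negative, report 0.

0.000

c̄ = (0 + 3 + 2 + 3 + 6 + 4 + 4 + 1 + 3 + 4 + 2 + 2 + 2) / 13 = 36 / 13 = 2.7692
LCL = c̄ − 3√c̄ = 2.7692 − 3 × 1.6641 = -2.2231 → 0 (cannot be negative)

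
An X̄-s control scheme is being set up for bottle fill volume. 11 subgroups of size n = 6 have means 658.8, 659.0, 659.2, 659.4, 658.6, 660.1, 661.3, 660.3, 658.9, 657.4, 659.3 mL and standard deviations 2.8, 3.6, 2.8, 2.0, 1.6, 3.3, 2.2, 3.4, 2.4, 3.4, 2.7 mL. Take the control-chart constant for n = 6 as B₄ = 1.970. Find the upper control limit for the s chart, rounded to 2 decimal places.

5.41

s̄ = (2.8 + 3.6 + 2.8 + 2.0 + 1.6 + 3.3 + 2.2 + 3.4 + 2.4 + 3.4 + 2.7) / 11 = 2.7455
UCL_s = B₄·s̄ = 1.970 × 2.7455 = 5.4085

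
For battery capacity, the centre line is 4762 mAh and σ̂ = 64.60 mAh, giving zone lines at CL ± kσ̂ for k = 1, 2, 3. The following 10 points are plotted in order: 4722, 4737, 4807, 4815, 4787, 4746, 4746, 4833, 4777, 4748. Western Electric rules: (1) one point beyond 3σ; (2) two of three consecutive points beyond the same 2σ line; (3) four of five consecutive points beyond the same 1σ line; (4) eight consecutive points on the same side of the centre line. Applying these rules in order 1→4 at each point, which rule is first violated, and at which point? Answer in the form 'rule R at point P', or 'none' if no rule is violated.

Zone of each point (C = within 1σ̂, B = 1σ̂–2σ̂, A = 2σ̂–3σ̂, * = beyond 3σ̂; sign = side of CL): 1:-C, 2:-C, 3:+C, 4:+C, 5:+C, 6:-C, 7:-C, 8:+B, 9:+C, 10:-C
No rule fires across all 10 points.

none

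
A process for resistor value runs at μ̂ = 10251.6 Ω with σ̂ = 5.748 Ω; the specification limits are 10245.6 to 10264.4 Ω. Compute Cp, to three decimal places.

0.545

Cp = (USL − LSL) / (6σ̂) = (10264.4 − 10245.6) / (6 × 5.748) = 18.8000 / 34.4880 = 0.5451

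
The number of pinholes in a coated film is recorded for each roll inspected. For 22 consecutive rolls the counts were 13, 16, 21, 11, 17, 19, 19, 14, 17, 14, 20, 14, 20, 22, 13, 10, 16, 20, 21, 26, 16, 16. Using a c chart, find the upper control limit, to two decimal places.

c̄ = (13 + 16 + 21 + 11 + 17 + 19 + 19 + 14 + 17 + 14 + 20 + 14 + 20 + 22 + 13 + 10 + 16 + 20 + 21 + 26 + 16 + 16) / 22 = 375 / 22 = 17.0455
UCL = c̄ + 3√c̄ = 17.0455 + 3 × √17.0455 = 17.0455 + 3 × 4.1286 = 29.4313

29.43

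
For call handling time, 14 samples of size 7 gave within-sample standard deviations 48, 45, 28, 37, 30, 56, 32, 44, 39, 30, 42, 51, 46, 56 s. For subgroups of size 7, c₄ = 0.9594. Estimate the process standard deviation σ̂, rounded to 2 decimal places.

s̄ = (48 + 45 + 28 + 37 + 30 + 56 + 32 + 44 + 39 + 30 + 42 + 51 + 46 + 56) / 14 = 41.7143
σ̂ = s̄ / c₄ = 41.7143 / 0.9594 = 43.4796

43.48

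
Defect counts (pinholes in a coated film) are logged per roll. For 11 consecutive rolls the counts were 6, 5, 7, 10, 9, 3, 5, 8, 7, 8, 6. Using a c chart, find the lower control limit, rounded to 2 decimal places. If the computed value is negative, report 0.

0.00

c̄ = (6 + 5 + 7 + 10 + 9 + 3 + 5 + 8 + 7 + 8 + 6) / 11 = 74 / 11 = 6.7273
LCL = c̄ − 3√c̄ = 6.7273 − 3 × 2.5937 = -1.0538 → 0 (cannot be negative)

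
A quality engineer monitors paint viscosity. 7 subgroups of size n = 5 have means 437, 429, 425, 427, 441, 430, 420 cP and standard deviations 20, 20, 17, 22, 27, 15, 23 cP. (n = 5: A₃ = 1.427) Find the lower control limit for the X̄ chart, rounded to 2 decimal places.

400.50

X̄̄ = (437 + 429 + 425 + 427 + 441 + 430 + 420) / 7 = 429.8571
s̄ = (20 + 20 + 17 + 22 + 27 + 15 + 23) / 7 = 20.5714
LCL = X̄̄ − A₃·s̄ = 429.8571 − 1.427 × 20.5714 = 400.5017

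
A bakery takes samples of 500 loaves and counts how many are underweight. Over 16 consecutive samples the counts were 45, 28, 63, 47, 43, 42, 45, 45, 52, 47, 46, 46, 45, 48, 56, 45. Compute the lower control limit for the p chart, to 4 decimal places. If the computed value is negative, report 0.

p̄ = Σdᵢ / (k·n) = 743 / (16 × 500) = 0.09287
LCL = p̄ − 3·√(p̄(1−p̄)/n) = 0.09287 − 3 × 0.01298 = 0.05393

0.0539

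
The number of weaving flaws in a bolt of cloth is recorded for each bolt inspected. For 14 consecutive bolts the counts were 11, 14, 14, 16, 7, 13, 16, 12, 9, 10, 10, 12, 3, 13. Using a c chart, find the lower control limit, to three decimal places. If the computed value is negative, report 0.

c̄ = (11 + 14 + 14 + 16 + 7 + 13 + 16 + 12 + 9 + 10 + 10 + 12 + 3 + 13) / 14 = 160 / 14 = 11.4286
LCL = c̄ − 3√c̄ = 11.4286 − 3 × 3.3806 = 1.2867

1.287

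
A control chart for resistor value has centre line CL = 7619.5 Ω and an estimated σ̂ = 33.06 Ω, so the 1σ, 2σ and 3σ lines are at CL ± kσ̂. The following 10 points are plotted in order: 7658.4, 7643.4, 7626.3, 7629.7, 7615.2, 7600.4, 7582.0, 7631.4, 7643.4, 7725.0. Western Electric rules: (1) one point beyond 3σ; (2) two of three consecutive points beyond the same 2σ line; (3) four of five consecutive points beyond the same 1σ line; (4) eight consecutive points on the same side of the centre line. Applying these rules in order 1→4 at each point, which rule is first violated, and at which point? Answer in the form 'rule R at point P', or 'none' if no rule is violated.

Zone of each point (C = within 1σ̂, B = 1σ̂–2σ̂, A = 2σ̂–3σ̂, * = beyond 3σ̂; sign = side of CL): 1:+B, 2:+C, 3:+C, 4:+C, 5:-C, 6:-C, 7:-B, 8:+C, 9:+C, 10:+*
Rule 1 (one point beyond the 3σ limits) is satisfied at point 10.

rule 1 at point 10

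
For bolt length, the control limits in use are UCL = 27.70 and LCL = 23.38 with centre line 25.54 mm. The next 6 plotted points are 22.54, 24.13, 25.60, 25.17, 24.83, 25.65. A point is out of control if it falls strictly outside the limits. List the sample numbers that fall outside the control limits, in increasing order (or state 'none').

1

Compare each point to [23.38, 27.70]: sample 1 = 22.54 < LCL.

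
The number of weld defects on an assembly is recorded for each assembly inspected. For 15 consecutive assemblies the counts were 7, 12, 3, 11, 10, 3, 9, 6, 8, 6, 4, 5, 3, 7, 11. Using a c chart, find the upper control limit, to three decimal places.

14.937

c̄ = (7 + 12 + 3 + 11 + 10 + 3 + 9 + 6 + 8 + 6 + 4 + 5 + 3 + 7 + 11) / 15 = 105 / 15 = 7.0000
UCL = c̄ + 3√c̄ = 7.0000 + 3 × √7.0000 = 7.0000 + 3 × 2.6458 = 14.9373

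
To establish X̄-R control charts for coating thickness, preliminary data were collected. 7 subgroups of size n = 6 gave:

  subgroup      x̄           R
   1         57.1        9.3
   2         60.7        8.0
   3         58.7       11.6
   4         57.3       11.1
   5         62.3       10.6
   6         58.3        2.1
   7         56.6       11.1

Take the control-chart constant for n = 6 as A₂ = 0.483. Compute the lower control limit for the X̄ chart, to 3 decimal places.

X̄̄ = (57.1 + 60.7 + 58.7 + 57.3 + 62.3 + 58.3 + 56.6) / 7 = 411.0000 / 7 = 58.7143
R̄ = (9.3 + 8.0 + 11.6 + 11.1 + 10.6 + 2.1 + 11.1) / 7 = 63.8000 / 7 = 9.1143
LCL = X̄̄ − A₂·R̄ = 58.7143 − 0.483 × 9.1143 = 54.3121

54.312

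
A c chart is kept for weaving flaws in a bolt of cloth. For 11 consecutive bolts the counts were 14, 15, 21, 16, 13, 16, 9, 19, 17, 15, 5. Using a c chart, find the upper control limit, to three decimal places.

c̄ = (14 + 15 + 21 + 16 + 13 + 16 + 9 + 19 + 17 + 15 + 5) / 11 = 160 / 11 = 14.5455
UCL = c̄ + 3√c̄ = 14.5455 + 3 × √14.5455 = 14.5455 + 3 × 3.8139 = 25.9870

25.987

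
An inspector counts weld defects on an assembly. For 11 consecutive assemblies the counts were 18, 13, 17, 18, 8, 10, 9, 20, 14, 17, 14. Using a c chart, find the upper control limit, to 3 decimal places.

c̄ = (18 + 13 + 17 + 18 + 8 + 10 + 9 + 20 + 14 + 17 + 14) / 11 = 158 / 11 = 14.3636
UCL = c̄ + 3√c̄ = 14.3636 + 3 × √14.3636 = 14.3636 + 3 × 3.7899 = 25.7335

25.733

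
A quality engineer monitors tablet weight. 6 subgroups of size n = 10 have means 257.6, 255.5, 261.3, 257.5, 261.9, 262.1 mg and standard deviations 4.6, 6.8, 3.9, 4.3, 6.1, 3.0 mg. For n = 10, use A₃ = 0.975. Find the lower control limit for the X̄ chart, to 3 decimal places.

X̄̄ = (257.6 + 255.5 + 261.3 + 257.5 + 261.9 + 262.1) / 6 = 259.3167
s̄ = (4.6 + 6.8 + 3.9 + 4.3 + 6.1 + 3.0) / 6 = 4.7833
LCL = X̄̄ − A₃·s̄ = 259.3167 − 0.975 × 4.7833 = 254.6529

254.653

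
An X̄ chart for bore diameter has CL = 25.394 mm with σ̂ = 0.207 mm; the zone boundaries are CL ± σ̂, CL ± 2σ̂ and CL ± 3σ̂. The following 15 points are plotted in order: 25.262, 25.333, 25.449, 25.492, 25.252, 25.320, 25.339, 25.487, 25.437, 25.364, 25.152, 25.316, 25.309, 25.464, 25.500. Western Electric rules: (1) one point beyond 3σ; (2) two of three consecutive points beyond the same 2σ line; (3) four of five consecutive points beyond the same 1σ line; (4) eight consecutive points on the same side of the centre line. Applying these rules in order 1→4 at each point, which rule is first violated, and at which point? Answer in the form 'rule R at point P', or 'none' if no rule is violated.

Zone of each point (C = within 1σ̂, B = 1σ̂–2σ̂, A = 2σ̂–3σ̂, * = beyond 3σ̂; sign = side of CL): 1:-C, 2:-C, 3:+C, 4:+C, 5:-C, 6:-C, 7:-C, 8:+C, 9:+C, 10:-C, 11:-B, 12:-C, 13:-C, 14:+C, 15:+C
No rule fires across all 15 points.

none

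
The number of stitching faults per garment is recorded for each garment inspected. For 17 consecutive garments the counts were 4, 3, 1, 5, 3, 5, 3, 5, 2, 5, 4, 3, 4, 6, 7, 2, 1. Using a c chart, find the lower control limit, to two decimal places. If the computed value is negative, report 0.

c̄ = (4 + 3 + 1 + 5 + 3 + 5 + 3 + 5 + 2 + 5 + 4 + 3 + 4 + 6 + 7 + 2 + 1) / 17 = 63 / 17 = 3.7059
LCL = c̄ − 3√c̄ = 3.7059 − 3 × 1.9251 = -2.0693 → 0 (cannot be negative)

0.00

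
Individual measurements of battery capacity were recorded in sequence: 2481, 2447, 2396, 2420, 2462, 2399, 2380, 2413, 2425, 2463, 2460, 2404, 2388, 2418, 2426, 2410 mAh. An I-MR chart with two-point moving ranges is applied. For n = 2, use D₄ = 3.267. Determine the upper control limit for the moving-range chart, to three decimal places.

Moving ranges: 34, 51, 24, 42, 63, 19, 33, 12, 38, 3, 56, 16, 30, 8, 16; M̄R̄ = 445.0000 / 15 = 29.6667
UCL_MR = D₄·M̄R̄ = 3.267 × 29.6667 = 96.9210

96.921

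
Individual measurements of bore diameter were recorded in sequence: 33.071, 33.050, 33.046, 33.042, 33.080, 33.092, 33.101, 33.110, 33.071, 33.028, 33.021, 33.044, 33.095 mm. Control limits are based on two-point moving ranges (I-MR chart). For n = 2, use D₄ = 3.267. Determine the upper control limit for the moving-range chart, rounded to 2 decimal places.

Moving ranges: 0.021, 0.004, 0.004, 0.038, 0.012, 0.009, 0.009, 0.039, 0.043, 0.007, 0.023, 0.051; M̄R̄ = 0.2600 / 12 = 0.0217
UCL_MR = D₄·M̄R̄ = 3.267 × 0.0217 = 0.0708

0.07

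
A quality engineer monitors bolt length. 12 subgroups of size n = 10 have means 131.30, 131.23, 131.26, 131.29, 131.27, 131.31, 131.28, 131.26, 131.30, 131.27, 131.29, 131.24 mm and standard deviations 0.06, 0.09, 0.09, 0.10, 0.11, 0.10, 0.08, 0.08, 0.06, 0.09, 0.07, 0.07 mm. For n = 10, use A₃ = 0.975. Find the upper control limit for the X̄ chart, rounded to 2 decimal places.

X̄̄ = (131.30 + 131.23 + 131.26 + 131.29 + 131.27 + 131.31 + 131.28 + 131.26 + 131.30 + 131.27 + 131.29 + 131.24) / 12 = 131.2750
s̄ = (0.06 + 0.09 + 0.09 + 0.10 + 0.11 + 0.10 + 0.08 + 0.08 + 0.06 + 0.09 + 0.07 + 0.07) / 12 = 0.0833
UCL = X̄̄ + A₃·s̄ = 131.2750 + 0.975 × 0.0833 = 131.3563

131.36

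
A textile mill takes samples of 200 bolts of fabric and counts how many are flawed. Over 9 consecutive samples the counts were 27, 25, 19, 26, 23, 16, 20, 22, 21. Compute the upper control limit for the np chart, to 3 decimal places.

p̄ = Σdᵢ / (k·n) = 199 / (9 × 200) = 0.11056
UCL = np̄ + 3·√(np̄(1−p̄)) = 22.1111 + 3 × √(22.1111×0.88944) = 22.1111 + 3 × 4.4347 = 35.4152

35.415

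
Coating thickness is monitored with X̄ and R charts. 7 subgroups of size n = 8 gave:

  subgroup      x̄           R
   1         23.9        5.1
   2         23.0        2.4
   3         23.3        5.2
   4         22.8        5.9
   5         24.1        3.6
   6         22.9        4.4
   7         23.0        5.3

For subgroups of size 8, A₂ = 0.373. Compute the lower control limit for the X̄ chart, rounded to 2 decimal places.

X̄̄ = (23.9 + 23.0 + 23.3 + 22.8 + 24.1 + 22.9 + 23.0) / 7 = 163.0000 / 7 = 23.2857
R̄ = (5.1 + 2.4 + 5.2 + 5.9 + 3.6 + 4.4 + 5.3) / 7 = 31.9000 / 7 = 4.5571
LCL = X̄̄ − A₂·R̄ = 23.2857 − 0.373 × 4.5571 = 21.5859

21.59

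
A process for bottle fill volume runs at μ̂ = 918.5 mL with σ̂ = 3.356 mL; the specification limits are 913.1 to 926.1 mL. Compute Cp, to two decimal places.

0.65

Cp = (USL − LSL) / (6σ̂) = (926.1 − 913.1) / (6 × 3.356) = 13.0000 / 20.1360 = 0.6456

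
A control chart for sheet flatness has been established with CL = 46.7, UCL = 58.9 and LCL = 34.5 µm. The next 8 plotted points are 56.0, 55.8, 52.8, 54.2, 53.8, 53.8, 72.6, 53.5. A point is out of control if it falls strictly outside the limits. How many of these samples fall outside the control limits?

Compare each point to [34.5, 58.9]: sample 7 = 72.6 > UCL.

1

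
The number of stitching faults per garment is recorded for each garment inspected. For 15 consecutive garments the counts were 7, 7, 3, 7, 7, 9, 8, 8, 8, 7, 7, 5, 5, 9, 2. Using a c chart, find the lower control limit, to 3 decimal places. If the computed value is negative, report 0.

c̄ = (7 + 7 + 3 + 7 + 7 + 9 + 8 + 8 + 8 + 7 + 7 + 5 + 5 + 9 + 2) / 15 = 99 / 15 = 6.6000
LCL = c̄ − 3√c̄ = 6.6000 − 3 × 2.5690 = -1.1071 → 0 (cannot be negative)

0.000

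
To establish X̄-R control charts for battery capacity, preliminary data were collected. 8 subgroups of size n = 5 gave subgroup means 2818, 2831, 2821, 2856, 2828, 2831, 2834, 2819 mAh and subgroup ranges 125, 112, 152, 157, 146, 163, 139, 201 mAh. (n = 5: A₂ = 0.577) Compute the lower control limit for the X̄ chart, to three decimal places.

2743.561

X̄̄ = (2818 + 2831 + 2821 + 2856 + 2828 + 2831 + 2834 + 2819) / 8 = 22638.0000 / 8 = 2829.7500
R̄ = (125 + 112 + 152 + 157 + 146 + 163 + 139 + 201) / 8 = 1195.0000 / 8 = 149.3750
LCL = X̄̄ − A₂·R̄ = 2829.7500 − 0.577 × 149.3750 = 2743.5606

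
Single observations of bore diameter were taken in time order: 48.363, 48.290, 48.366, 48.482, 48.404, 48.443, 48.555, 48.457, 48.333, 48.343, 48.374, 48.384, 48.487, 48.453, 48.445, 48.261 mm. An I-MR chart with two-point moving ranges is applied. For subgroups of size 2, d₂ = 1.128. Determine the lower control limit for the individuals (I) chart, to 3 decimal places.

48.208

X̄ = (48.363 + 48.290 + 48.366 + 48.482 + 48.404 + 48.443 + 48.555 + 48.457 + 48.333 + 48.343 + 48.374 + 48.384 + 48.487 + 48.453 + 48.445 + 48.261) / 16 = 48.4025
Moving ranges: 0.073, 0.076, 0.116, 0.078, 0.039, 0.112, 0.098, 0.124, 0.010, 0.031, 0.010, 0.103, 0.034, 0.008, 0.184; M̄R̄ = 1.0960 / 15 = 0.0731
LCL = X̄ − 3·M̄R̄/d₂ = 48.4025 − 3 × 0.0731 / 1.128 = 48.2082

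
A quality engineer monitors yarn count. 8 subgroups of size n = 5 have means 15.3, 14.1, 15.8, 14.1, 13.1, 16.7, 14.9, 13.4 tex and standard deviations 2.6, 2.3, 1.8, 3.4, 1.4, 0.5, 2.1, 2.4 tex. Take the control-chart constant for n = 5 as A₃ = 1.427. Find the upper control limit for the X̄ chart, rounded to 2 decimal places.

X̄̄ = (15.3 + 14.1 + 15.8 + 14.1 + 13.1 + 16.7 + 14.9 + 13.4) / 8 = 14.6750
s̄ = (2.6 + 2.3 + 1.8 + 3.4 + 1.4 + 0.5 + 2.1 + 2.4) / 8 = 2.0625
UCL = X̄̄ + A₃·s̄ = 14.6750 + 1.427 × 2.0625 = 17.6182

17.62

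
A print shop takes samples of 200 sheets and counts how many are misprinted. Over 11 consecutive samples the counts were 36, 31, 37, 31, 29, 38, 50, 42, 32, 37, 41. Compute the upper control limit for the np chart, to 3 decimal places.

p̄ = Σdᵢ / (k·n) = 404 / (11 × 200) = 0.18364
UCL = np̄ + 3·√(np̄(1−p̄)) = 36.7273 + 3 × √(36.7273×0.81636) = 36.7273 + 3 × 5.4757 = 53.1542

53.154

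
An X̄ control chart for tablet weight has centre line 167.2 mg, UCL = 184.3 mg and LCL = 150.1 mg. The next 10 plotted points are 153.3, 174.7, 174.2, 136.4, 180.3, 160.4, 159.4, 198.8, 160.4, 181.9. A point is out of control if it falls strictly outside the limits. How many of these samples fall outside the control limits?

Compare each point to [150.1, 184.3]: sample 4 = 136.4 < LCL; sample 8 = 198.8 > UCL.

2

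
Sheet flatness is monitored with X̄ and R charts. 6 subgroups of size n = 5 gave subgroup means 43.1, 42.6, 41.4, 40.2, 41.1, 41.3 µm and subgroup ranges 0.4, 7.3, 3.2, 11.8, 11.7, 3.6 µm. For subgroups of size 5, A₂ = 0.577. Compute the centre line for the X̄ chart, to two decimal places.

X̄̄ = (43.1 + 42.6 + 41.4 + 40.2 + 41.1 + 41.3) / 6 = 249.7000 / 6 = 41.6167
CL = X̄̄ = 41.6167

41.62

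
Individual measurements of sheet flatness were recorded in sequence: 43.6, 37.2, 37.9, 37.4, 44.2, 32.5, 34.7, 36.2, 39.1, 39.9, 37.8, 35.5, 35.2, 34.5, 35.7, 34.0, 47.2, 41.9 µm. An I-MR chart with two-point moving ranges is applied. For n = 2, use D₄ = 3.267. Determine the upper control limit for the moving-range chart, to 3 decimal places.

11.588

Moving ranges: 6.4, 0.7, 0.5, 6.8, 11.7, 2.2, 1.5, 2.9, 0.8, 2.1, 2.3, 0.3, 0.7, 1.2, 1.7, 13.2, 5.3; M̄R̄ = 60.3000 / 17 = 3.5471
UCL_MR = D₄·M̄R̄ = 3.267 × 3.5471 = 11.5882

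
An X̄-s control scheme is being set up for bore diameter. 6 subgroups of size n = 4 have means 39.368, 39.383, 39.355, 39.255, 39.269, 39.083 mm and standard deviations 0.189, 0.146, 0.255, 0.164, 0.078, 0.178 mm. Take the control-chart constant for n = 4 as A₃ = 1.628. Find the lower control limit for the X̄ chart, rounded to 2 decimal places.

39.01

X̄̄ = (39.368 + 39.383 + 39.355 + 39.255 + 39.269 + 39.083) / 6 = 39.2855
s̄ = (0.189 + 0.146 + 0.255 + 0.164 + 0.078 + 0.178) / 6 = 0.1683
LCL = X̄̄ − A₃·s̄ = 39.2855 − 1.628 × 0.1683 = 39.0115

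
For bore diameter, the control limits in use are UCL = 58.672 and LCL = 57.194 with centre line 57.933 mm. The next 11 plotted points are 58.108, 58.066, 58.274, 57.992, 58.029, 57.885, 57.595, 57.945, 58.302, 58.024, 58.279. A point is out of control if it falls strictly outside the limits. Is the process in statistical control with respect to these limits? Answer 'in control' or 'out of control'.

in control

All 11 points lie within [57.194, 58.672].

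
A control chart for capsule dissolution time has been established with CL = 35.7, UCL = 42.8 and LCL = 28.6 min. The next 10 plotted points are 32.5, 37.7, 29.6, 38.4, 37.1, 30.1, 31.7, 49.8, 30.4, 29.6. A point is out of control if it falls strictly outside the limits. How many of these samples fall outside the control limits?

1

Compare each point to [28.6, 42.8]: sample 8 = 49.8 > UCL.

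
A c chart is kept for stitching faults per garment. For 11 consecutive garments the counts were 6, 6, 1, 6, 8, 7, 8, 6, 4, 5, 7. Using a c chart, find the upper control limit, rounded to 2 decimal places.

13.05

c̄ = (6 + 6 + 1 + 6 + 8 + 7 + 8 + 6 + 4 + 5 + 7) / 11 = 64 / 11 = 5.8182
UCL = c̄ + 3√c̄ = 5.8182 + 3 × √5.8182 = 5.8182 + 3 × 2.4121 = 13.0545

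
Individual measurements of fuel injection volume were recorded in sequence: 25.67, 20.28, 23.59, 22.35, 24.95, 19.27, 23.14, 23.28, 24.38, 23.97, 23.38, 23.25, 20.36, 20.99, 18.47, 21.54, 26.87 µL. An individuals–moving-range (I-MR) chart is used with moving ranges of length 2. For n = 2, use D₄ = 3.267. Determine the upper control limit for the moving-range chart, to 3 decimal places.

7.943

Moving ranges: 5.39, 3.31, 1.24, 2.60, 5.68, 3.87, 0.14, 1.10, 0.41, 0.59, 0.13, 2.89, 0.63, 2.52, 3.07, 5.33; M̄R̄ = 38.9000 / 16 = 2.4312
UCL_MR = D₄·M̄R̄ = 3.267 × 2.4312 = 7.9429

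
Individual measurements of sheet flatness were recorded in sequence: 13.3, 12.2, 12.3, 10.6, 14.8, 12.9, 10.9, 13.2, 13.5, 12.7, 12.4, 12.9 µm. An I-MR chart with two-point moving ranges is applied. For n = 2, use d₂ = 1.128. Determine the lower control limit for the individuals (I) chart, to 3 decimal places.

8.967

X̄ = (13.3 + 12.2 + 12.3 + 10.6 + 14.8 + 12.9 + 10.9 + 13.2 + 13.5 + 12.7 + 12.4 + 12.9) / 12 = 12.6417
Moving ranges: 1.1, 0.1, 1.7, 4.2, 1.9, 2.0, 2.3, 0.3, 0.8, 0.3, 0.5; M̄R̄ = 15.2000 / 11 = 1.3818
LCL = X̄ − 3·M̄R̄/d₂ = 12.6417 − 3 × 1.3818 / 1.128 = 8.9666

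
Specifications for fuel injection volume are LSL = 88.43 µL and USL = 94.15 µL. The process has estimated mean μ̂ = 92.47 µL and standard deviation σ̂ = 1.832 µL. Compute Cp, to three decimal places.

Cp = (USL − LSL) / (6σ̂) = (94.15 − 88.43) / (6 × 1.832) = 5.7200 / 10.9920 = 0.5204

0.520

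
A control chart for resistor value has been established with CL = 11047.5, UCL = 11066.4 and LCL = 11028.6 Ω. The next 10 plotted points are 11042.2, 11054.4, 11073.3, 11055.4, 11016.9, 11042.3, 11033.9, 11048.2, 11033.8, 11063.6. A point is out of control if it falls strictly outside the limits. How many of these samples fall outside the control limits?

Compare each point to [11028.6, 11066.4]: sample 3 = 11073.3 > UCL; sample 5 = 11016.9 < LCL.

2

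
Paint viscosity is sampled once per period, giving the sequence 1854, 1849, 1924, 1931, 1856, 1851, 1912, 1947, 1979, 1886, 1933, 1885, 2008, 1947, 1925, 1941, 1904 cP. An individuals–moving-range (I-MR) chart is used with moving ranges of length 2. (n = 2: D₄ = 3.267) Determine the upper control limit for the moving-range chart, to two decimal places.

Moving ranges: 5, 75, 7, 75, 5, 61, 35, 32, 93, 47, 48, 123, 61, 22, 16, 37; M̄R̄ = 742.0000 / 16 = 46.3750
UCL_MR = D₄·M̄R̄ = 3.267 × 46.3750 = 151.5071

151.51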